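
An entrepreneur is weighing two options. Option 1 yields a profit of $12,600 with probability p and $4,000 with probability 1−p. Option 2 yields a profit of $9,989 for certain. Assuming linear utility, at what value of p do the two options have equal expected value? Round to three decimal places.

p·12600 + (1−p)·4000 = 9989
8600p + 4000 = 9989
p = (9989 − 4000) / 8600

p = 0.696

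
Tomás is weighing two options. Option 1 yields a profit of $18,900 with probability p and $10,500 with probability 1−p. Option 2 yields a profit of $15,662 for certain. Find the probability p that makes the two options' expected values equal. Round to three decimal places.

p = 0.615

p·18900 + (1−p)·10500 = 15662
8400p + 10500 = 15662
p = (15662 − 10500) / 8400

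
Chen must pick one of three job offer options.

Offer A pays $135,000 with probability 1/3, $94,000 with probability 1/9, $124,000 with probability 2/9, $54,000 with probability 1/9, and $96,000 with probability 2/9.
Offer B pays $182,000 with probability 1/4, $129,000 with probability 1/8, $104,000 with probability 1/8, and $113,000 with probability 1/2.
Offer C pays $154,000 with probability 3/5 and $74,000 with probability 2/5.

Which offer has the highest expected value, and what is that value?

Offer B ($131,125)

Offer A = 1/3 × 135000 + 1/9 × 94000 + 2/9 × 124000 + 1/9 × 54000 + 2/9 × 96000 = 45000 + 10444.4444 + 27555.5556 + 6000 + 21333.3333 = 110333.3333
Offer B = 1/4 × 182000 + 1/8 × 129000 + 1/8 × 104000 + 1/2 × 113000 = 45500 + 16125 + 13000 + 56500 = 131125
Offer C = 3/5 × 154000 + 2/5 × 74000 = 92400 + 29600 = 122000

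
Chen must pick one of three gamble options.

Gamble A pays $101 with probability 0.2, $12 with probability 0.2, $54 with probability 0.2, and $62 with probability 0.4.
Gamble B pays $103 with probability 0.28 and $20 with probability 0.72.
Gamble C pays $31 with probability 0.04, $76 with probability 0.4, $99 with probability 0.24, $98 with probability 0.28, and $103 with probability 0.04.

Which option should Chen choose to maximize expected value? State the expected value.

Gamble C ($86.96)

Gamble A = 0.2 × 101 + 0.2 × 12 + 0.2 × 54 + 0.4 × 62 = 20.2 + 2.4 + 10.8 + 24.8 = 58.2
Gamble B = 0.28 × 103 + 0.72 × 20 = 28.84 + 14.4 = 43.24
Gamble C = 0.04 × 31 + 0.4 × 76 + 0.24 × 99 + 0.28 × 98 + 0.04 × 103 = 1.24 + 30.4 + 23.76 + 27.44 + 4.12 = 86.96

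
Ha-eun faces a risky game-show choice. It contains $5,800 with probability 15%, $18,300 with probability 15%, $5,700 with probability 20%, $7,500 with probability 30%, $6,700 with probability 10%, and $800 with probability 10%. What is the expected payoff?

EV = 0.15 × 5800 + 0.15 × 18300 + 0.2 × 5700 + 0.3 × 7500 + 0.1 × 6700 + 0.1 × 800 = 870 + 2745 + 1140 + 2250 + 670 + 80 = 7755

$7,755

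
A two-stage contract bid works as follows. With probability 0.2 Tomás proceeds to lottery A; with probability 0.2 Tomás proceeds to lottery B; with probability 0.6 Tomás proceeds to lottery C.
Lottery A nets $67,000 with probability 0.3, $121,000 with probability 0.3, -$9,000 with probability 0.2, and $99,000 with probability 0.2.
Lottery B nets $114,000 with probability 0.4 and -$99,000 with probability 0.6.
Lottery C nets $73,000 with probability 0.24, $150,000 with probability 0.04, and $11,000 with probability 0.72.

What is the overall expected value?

EV(A) = 0.3 × 67000 + 0.3 × 121000 + 0.2 × (-9000) + 0.2 × 99000 = 20100 + 36300 − 1800 + 19800 = 74400
EV(B) = 0.4 × 114000 + 0.6 × (-99000) = 45600 − 59400 = -13800
EV(C) = 0.24 × 73000 + 0.04 × 150000 + 0.72 × 11000 = 17520 + 6000 + 7920 = 31440
Overall = 0.2 × 74400 + 0.2 × (-13800) + 0.6 × 31440 = 14880 − 2760 + 18864 = 30984

$30,984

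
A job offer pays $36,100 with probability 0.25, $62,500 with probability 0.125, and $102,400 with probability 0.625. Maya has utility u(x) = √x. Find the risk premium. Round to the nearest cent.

$3,135.94

E[u] = 0.25·√36100 + 0.125·√62500 + 0.625·√102400 = 0.25·190 + 0.125·250 + 0.625·320 = 278.75
CE = (278.75)² = 77701.5625
Risk premium = EV − CE = 80837.5 − 77701.5625 = 3135.9375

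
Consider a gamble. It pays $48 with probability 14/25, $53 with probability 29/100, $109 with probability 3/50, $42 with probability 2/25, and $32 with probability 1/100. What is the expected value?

EV = 14/25 × 48 + 29/100 × 53 + 3/50 × 109 + 2/25 × 42 + 1/100 × 32 = 26.88 + 15.37 + 6.54 + 3.36 + 0.32 = 52.47

$52.47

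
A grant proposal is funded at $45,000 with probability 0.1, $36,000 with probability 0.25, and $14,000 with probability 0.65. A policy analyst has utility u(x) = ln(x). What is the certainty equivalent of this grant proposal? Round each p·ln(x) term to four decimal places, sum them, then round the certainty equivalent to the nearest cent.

$19,922.40

E[u] = 0.1·ln(45000) + 0.25·ln(36000) + 0.65·ln(14000) = 1.0714 + 2.6228 + 6.2054 = 9.8996
CE = e^9.8996 ≈ 19922.40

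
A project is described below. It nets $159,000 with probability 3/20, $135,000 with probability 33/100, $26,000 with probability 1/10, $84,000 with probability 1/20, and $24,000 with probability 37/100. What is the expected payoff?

EV = 3/20 × 159000 + 33/100 × 135000 + 1/10 × 26000 + 1/20 × 84000 + 37/100 × 24000 = 23850 + 44550 + 2600 + 4200 + 8880 = 84080

$84,080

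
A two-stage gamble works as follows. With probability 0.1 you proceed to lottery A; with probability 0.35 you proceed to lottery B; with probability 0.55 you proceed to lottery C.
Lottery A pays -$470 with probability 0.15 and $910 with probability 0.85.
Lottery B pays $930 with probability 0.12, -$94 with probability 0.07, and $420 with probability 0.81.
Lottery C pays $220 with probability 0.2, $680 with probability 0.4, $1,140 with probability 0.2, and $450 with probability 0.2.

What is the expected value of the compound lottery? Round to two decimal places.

$574.83

EV(A) = 0.15 × (-470) + 0.85 × 910 = -70.5 + 773.5 = 703
EV(B) = 0.12 × 930 + 0.07 × (-94) + 0.81 × 420 = 111.6 − 6.58 + 340.2 = 445.22
EV(C) = 0.2 × 220 + 0.4 × 680 + 0.2 × 1140 + 0.2 × 450 = 44 + 272 + 228 + 90 = 634
Overall = 0.1 × 703 + 0.35 × 445.22 + 0.55 × 634 = 70.3 + 155.827 + 348.7 = 574.827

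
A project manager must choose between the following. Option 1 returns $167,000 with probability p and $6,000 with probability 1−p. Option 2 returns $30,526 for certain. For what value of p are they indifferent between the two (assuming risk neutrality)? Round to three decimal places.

p = 0.152

p·167000 + (1−p)·6000 = 30526
161000p + 6000 = 30526
p = (30526 − 6000) / 161000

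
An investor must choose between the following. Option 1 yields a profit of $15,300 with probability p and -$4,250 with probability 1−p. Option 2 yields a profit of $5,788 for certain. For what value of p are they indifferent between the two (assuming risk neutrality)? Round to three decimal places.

p·15300 + (1−p)·(-4250) = 5788
19550p − 4250 = 5788
p = (5788 + 4250) / 19550

p = 0.513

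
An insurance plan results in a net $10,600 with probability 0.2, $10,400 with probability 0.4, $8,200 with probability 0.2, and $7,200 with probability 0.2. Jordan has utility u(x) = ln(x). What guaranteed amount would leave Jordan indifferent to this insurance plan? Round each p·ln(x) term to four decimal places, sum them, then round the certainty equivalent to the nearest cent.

$9,249.27

E[u] = 0.2·ln(10600) + 0.4·ln(10400) + 0.2·ln(8200) + 0.2·ln(7200) = 1.8537 + 3.6998 + 1.8024 + 1.7764 = 9.1323
CE = e^9.1323 ≈ 9249.27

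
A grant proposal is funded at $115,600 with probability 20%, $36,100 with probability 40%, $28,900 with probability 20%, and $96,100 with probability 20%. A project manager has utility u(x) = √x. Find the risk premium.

E[u] = 0.2·√115600 + 0.4·√36100 + 0.2·√28900 + 0.2·√96100 = 0.2·340 + 0.4·190 + 0.2·170 + 0.2·310 = 240
CE = (240)² = 57600
Risk premium = EV − CE = 62560 − 57600 = 4960

$4,960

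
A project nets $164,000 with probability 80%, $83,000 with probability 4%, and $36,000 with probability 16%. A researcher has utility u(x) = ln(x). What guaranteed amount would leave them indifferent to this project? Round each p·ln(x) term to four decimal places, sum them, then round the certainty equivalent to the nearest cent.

$125,216.56

E[u] = 0.8·ln(164000) + 0.04·ln(83000) + 0.16·ln(36000) = 9.6061 + 0.4531 + 1.6786 = 11.7378
CE = e^11.7378 ≈ 125216.56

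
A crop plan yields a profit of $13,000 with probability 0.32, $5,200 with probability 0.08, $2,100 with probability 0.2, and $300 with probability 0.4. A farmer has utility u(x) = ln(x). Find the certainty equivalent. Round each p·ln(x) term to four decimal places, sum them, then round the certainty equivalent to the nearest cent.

E[u] = 0.32·ln(13000) + 0.08·ln(5200) + 0.2·ln(2100) + 0.4·ln(300) = 3.0313 + 0.6845 + 1.5299 + 2.2815 = 7.5272
CE = e^7.5272 ≈ 1857.90

$1,857.90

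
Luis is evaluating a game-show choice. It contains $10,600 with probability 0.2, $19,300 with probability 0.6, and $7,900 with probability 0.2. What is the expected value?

$15,280

EV = 0.2 × 10600 + 0.6 × 19300 + 0.2 × 7900 = 2120 + 11580 + 1580 = 15280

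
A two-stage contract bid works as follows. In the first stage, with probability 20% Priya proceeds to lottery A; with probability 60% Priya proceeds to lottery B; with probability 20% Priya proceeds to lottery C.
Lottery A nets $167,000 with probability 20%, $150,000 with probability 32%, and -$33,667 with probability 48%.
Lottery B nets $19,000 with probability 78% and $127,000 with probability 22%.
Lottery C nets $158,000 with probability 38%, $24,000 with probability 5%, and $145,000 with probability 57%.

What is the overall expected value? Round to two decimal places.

EV(A) = 0.2 × 167000 + 0.32 × 150000 + 0.48 × (-33667) = 33400 + 48000 − 16160.16 = 65239.84
EV(B) = 0.78 × 19000 + 0.22 × 127000 = 14820 + 27940 = 42760
EV(C) = 0.38 × 158000 + 0.05 × 24000 + 0.57 × 145000 = 60040 + 1200 + 82650 = 143890
Overall = 0.2 × 65239.84 + 0.6 × 42760 + 0.2 × 143890 = 13047.968 + 25656 + 28778 = 67481.968

$67,481.97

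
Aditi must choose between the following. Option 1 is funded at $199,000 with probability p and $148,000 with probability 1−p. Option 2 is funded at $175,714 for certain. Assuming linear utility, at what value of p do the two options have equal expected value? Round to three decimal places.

p = 0.543

p·199000 + (1−p)·148000 = 175714
51000p + 148000 = 175714
p = (175714 − 148000) / 51000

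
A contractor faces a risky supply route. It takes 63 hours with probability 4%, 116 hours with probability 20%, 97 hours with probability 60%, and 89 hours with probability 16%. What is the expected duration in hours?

98.16 hours

EV = 0.04 × 63 + 0.2 × 116 + 0.6 × 97 + 0.16 × 89 = 2.52 + 23.2 + 58.2 + 14.24 = 98.16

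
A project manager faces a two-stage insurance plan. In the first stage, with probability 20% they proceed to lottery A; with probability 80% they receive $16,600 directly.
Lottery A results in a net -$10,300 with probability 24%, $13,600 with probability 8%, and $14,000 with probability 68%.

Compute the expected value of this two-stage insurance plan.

$14,907.20

EV(A) = 0.24 × (-10300) + 0.08 × 13600 + 0.68 × 14000 = -2472 + 1088 + 9520 = 8136
Branch B: 16600 (certain)
Overall = 0.2 × 8136 + 0.8 × 16600 = 1627.2 + 13280 = 14907.2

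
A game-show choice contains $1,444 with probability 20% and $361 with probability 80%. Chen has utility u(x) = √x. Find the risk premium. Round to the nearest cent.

$57.76

E[u] = 0.2·√1444 + 0.8·√361 = 0.2·38 + 0.8·19 = 22.8
CE = (22.8)² = 519.84
Risk premium = EV − CE = 577.6 − 519.84 = 57.76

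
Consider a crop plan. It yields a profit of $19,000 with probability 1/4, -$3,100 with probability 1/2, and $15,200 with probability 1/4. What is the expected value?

EV = 1/4 × 19000 + 1/2 × (-3100) + 1/4 × 15200 = 4750 − 1550 + 3800 = 7000

$7,000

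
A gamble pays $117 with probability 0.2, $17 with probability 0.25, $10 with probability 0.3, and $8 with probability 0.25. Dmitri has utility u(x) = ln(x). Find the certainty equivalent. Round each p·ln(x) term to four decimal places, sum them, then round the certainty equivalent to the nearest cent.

$17.66

E[u] = 0.2·ln(117) + 0.25·ln(17) + 0.3·ln(10) + 0.25·ln(8) = 0.9524 + 0.7083 + 0.6908 + 0.5199 = 2.8714
CE = e^2.8714 ≈ 17.66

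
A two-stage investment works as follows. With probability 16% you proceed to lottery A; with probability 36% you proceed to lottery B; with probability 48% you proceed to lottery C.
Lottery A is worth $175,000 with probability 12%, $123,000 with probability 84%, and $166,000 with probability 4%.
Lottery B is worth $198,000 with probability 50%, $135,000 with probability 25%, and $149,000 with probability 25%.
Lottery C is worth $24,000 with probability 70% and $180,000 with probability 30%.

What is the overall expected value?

EV(A) = 0.12 × 175000 + 0.84 × 123000 + 0.04 × 166000 = 21000 + 103320 + 6640 = 130960
EV(B) = 0.5 × 198000 + 0.25 × 135000 + 0.25 × 149000 = 99000 + 33750 + 37250 = 170000
EV(C) = 0.7 × 24000 + 0.3 × 180000 = 16800 + 54000 = 70800
Overall = 0.16 × 130960 + 0.36 × 170000 + 0.48 × 70800 = 20953.6 + 61200 + 33984 = 116137.6

$116,137.60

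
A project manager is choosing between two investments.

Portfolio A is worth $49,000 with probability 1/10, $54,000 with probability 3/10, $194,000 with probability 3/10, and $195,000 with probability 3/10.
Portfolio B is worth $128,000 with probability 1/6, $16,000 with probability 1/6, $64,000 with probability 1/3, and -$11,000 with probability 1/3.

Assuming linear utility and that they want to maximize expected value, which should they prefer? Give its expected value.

Portfolio A = 1/10 × 49000 + 3/10 × 54000 + 3/10 × 194000 + 3/10 × 195000 = 4900 + 16200 + 58200 + 58500 = 137800
Portfolio B = 1/6 × 128000 + 1/6 × 16000 + 1/3 × 64000 + 1/3 × (-11000) = 21333.3333 + 2666.6667 + 21333.3333 − 3666.6667 = 41666.6667

Portfolio A ($137,800)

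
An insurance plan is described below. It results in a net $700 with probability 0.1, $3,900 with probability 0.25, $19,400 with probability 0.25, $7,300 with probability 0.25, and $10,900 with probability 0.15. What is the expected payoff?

$9,355

EV = 0.1 × 700 + 0.25 × 3900 + 0.25 × 19400 + 0.25 × 7300 + 0.15 × 10900 = 70 + 975 + 4850 + 1825 + 1635 = 9355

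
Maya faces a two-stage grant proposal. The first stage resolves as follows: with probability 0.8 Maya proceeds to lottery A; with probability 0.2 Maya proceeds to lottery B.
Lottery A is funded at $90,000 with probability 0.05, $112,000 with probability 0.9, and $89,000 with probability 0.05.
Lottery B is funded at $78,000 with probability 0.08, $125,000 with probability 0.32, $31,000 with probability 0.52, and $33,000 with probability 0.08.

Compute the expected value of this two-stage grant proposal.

EV(A) = 0.05 × 90000 + 0.9 × 112000 + 0.05 × 89000 = 4500 + 100800 + 4450 = 109750
EV(B) = 0.08 × 78000 + 0.32 × 125000 + 0.52 × 31000 + 0.08 × 33000 = 6240 + 40000 + 16120 + 2640 = 65000
Overall = 0.8 × 109750 + 0.2 × 65000 = 87800 + 13000 = 100800

$100,800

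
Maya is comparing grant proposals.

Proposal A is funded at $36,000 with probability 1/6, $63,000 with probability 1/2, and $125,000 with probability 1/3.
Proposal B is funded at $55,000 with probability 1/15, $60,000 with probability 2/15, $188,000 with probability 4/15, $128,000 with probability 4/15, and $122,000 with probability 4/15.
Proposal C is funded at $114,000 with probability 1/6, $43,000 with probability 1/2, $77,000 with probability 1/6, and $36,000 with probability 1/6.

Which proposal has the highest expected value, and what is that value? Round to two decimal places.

Proposal B ($128,466.67)

Proposal A = 1/6 × 36000 + 1/2 × 63000 + 1/3 × 125000 = 6000 + 31500 + 41666.6667 = 79166.6667
Proposal B = 1/15 × 55000 + 2/15 × 60000 + 4/15 × 188000 + 4/15 × 128000 + 4/15 × 122000 = 3666.6667 + 8000 + 50133.3333 + 34133.3333 + 32533.3333 = 128466.6667
Proposal C = 1/6 × 114000 + 1/2 × 43000 + 1/6 × 77000 + 1/6 × 36000 = 19000 + 21500 + 12833.3333 + 6000 = 59333.3333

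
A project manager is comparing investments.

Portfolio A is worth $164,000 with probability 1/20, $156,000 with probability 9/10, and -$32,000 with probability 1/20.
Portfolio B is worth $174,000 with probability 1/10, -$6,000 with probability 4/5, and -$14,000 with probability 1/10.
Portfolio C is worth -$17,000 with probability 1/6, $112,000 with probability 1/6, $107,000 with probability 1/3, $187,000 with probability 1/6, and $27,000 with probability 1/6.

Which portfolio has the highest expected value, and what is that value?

Portfolio A = 1/20 × 164000 + 9/10 × 156000 + 1/20 × (-32000) = 8200 + 140400 − 1600 = 147000
Portfolio B = 1/10 × 174000 + 4/5 × (-6000) + 1/10 × (-14000) = 17400 − 4800 − 1400 = 11200
Portfolio C = 1/6 × (-17000) + 1/6 × 112000 + 1/3 × 107000 + 1/6 × 187000 + 1/6 × 27000 = -2833.3333 + 18666.6667 + 35666.6667 + 31166.6667 + 4500 = 87166.6667

Portfolio A ($147,000)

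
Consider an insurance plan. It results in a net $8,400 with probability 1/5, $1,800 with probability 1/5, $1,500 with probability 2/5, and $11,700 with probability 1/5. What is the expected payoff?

$4,980

EV = 1/5 × 8400 + 1/5 × 1800 + 2/5 × 1500 + 1/5 × 11700 = 1680 + 360 + 600 + 2340 = 4980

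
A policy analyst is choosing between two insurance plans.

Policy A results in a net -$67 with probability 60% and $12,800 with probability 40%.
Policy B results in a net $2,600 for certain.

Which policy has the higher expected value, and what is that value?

Policy A = 0.6 × (-67) + 0.4 × 12800 = -40.2 + 5120 = 5079.8
Policy B: 2600 (certain)

Policy A ($5,079.80)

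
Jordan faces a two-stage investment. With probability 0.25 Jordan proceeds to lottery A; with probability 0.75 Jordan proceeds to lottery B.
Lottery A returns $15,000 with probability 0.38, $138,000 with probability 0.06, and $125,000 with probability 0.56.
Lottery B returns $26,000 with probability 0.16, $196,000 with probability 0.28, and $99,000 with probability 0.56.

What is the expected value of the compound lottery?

EV(A) = 0.38 × 15000 + 0.06 × 138000 + 0.56 × 125000 = 5700 + 8280 + 70000 = 83980
EV(B) = 0.16 × 26000 + 0.28 × 196000 + 0.56 × 99000 = 4160 + 54880 + 55440 = 114480
Overall = 0.25 × 83980 + 0.75 × 114480 = 20995 + 85860 = 106855

$106,855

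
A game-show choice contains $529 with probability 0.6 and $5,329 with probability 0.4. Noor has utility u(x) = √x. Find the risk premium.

$600

E[u] = 0.6·√529 + 0.4·√5329 = 0.6·23 + 0.4·73 = 43
CE = (43)² = 1849
Risk premium = EV − CE = 2449 − 1849 = 600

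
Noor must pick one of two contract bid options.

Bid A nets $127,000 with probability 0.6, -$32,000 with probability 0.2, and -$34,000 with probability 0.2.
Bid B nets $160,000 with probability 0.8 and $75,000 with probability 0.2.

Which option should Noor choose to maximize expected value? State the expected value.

Bid A = 0.6 × 127000 + 0.2 × (-32000) + 0.2 × (-34000) = 76200 − 6400 − 6800 = 63000
Bid B = 0.8 × 160000 + 0.2 × 75000 = 128000 + 15000 = 143000

Bid B ($143,000)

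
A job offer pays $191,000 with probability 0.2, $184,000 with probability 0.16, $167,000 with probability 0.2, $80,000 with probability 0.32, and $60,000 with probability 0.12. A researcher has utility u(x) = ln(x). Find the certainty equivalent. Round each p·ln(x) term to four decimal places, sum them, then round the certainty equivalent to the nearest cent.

$121,746.95

E[u] = 0.2·ln(191000) + 0.16·ln(184000) + 0.2·ln(167000) + 0.32·ln(80000) + 0.12·ln(60000) = 2.4320 + 1.9396 + 2.4051 + 3.6127 + 1.3203 = 11.7097
CE = e^11.7097 ≈ 121746.95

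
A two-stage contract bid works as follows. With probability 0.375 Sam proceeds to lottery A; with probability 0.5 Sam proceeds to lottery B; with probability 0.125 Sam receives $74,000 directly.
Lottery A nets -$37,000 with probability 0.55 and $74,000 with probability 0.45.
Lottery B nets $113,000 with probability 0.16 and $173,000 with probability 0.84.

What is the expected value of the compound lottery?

$95,806.25

EV(A) = 0.55 × (-37000) + 0.45 × 74000 = -20350 + 33300 = 12950
EV(B) = 0.16 × 113000 + 0.84 × 173000 = 18080 + 145320 = 163400
Branch C: 74000 (certain)
Overall = 0.375 × 12950 + 0.5 × 163400 + 0.125 × 74000 = 4856.25 + 81700 + 9250 = 95806.25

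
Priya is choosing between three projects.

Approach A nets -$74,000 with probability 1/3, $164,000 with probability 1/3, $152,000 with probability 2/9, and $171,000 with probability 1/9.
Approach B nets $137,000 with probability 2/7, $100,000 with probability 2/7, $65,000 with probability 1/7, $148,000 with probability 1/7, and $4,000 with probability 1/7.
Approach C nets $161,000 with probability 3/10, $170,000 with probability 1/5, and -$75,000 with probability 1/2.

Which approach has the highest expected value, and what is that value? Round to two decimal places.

Approach B ($98,714.29)

Approach A = 1/3 × (-74000) + 1/3 × 164000 + 2/9 × 152000 + 1/9 × 171000 = -24666.6667 + 54666.6667 + 33777.7778 + 19000 = 82777.7778
Approach B = 2/7 × 137000 + 2/7 × 100000 + 1/7 × 65000 + 1/7 × 148000 + 1/7 × 4000 = 39142.8571 + 28571.4286 + 9285.7143 + 21142.8571 + 571.4286 = 98714.2857
Approach C = 3/10 × 161000 + 1/5 × 170000 + 1/2 × (-75000) = 48300 + 34000 − 37500 = 44800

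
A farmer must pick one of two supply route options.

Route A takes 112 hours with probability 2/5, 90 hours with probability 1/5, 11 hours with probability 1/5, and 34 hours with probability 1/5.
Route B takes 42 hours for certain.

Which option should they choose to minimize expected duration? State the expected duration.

Route B (42 hours)

Route A = 2/5 × 112 + 1/5 × 90 + 1/5 × 11 + 1/5 × 34 = 44.8 + 18 + 2.2 + 6.8 = 71.8
Route B: 42 (certain)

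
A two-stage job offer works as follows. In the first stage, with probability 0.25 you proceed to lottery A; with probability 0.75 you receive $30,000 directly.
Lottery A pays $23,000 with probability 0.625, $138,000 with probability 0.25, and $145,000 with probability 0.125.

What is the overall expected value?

$39,250

EV(A) = 0.625 × 23000 + 0.25 × 138000 + 0.125 × 145000 = 14375 + 34500 + 18125 = 67000
Branch B: 30000 (certain)
Overall = 0.25 × 67000 + 0.75 × 30000 = 16750 + 22500 = 39250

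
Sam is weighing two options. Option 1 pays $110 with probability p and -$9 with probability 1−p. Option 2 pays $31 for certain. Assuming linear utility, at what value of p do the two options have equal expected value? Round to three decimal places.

p = 0.336

p·110 + (1−p)·(-9) = 31
119p − 9 = 31
p = (31 + 9) / 119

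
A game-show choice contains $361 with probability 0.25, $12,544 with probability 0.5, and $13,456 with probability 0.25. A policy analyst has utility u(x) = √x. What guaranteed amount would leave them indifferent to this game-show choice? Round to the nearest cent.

$8,055.06

E[u] = 0.25·√361 + 0.5·√12544 + 0.25·√13456 = 0.25·19 + 0.5·112 + 0.25·116 = 89.75
CE = (89.75)² = 8055.0625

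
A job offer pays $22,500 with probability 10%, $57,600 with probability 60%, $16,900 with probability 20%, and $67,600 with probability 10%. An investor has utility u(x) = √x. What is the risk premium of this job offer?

E[u] = 0.1·√22500 + 0.6·√57600 + 0.2·√16900 + 0.1·√67600 = 0.1·150 + 0.6·240 + 0.2·130 + 0.1·260 = 211
CE = (211)² = 44521
Risk premium = EV − CE = 46950 − 44521 = 2429

$2,429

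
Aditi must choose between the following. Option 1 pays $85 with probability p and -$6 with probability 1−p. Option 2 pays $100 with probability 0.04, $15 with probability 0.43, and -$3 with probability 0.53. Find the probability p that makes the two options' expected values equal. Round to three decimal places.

p = 0.163

EV(Option 2) = 0.04 × 100 + 0.43 × 15 + 0.53 × (-3) = 4 + 6.45 − 1.59 = 8.86
p·85 + (1−p)·(-6) = 8.86
91p − 6 = 8.86
p = (8.86 + 6) / 91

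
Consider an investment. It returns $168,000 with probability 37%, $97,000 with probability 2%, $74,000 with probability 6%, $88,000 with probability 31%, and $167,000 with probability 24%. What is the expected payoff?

$135,900

EV = 0.37 × 168000 + 0.02 × 97000 + 0.06 × 74000 + 0.31 × 88000 + 0.24 × 167000 = 62160 + 1940 + 4440 + 27280 + 40080 = 135900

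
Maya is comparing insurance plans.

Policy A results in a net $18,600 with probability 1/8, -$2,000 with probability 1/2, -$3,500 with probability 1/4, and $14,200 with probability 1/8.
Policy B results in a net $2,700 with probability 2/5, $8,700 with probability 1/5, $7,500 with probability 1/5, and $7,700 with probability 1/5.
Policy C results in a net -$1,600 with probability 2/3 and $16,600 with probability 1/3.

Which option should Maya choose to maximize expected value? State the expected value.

Policy A = 1/8 × 18600 + 1/2 × (-2000) + 1/4 × (-3500) + 1/8 × 14200 = 2325 − 1000 − 875 + 1775 = 2225
Policy B = 2/5 × 2700 + 1/5 × 8700 + 1/5 × 7500 + 1/5 × 7700 = 1080 + 1740 + 1500 + 1540 = 5860
Policy C = 2/3 × (-1600) + 1/3 × 16600 = -1066.6667 + 5533.3333 = 4466.6667

Policy B ($5,860)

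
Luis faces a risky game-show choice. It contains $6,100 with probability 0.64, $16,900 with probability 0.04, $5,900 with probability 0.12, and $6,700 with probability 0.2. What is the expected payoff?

EV = 0.64 × 6100 + 0.04 × 16900 + 0.12 × 5900 + 0.2 × 6700 = 3904 + 676 + 708 + 1340 = 6628

$6,628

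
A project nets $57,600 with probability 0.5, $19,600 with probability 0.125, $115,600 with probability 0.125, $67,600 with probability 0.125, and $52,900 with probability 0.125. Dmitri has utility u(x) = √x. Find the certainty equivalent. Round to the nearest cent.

E[u] = 0.5·√57600 + 0.125·√19600 + 0.125·√115600 + 0.125·√67600 + 0.125·√52900 = 0.5·240 + 0.125·140 + 0.125·340 + 0.125·260 + 0.125·230 = 241.25
CE = (241.25)² = 58201.5625

$58,201.56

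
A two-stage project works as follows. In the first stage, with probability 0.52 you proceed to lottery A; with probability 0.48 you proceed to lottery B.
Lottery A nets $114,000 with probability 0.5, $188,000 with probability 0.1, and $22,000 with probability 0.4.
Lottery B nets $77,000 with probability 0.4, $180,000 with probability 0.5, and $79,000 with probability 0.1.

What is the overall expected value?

EV(A) = 0.5 × 114000 + 0.1 × 188000 + 0.4 × 22000 = 57000 + 18800 + 8800 = 84600
EV(B) = 0.4 × 77000 + 0.5 × 180000 + 0.1 × 79000 = 30800 + 90000 + 7900 = 128700
Overall = 0.52 × 84600 + 0.48 × 128700 = 43992 + 61776 = 105768

$105,768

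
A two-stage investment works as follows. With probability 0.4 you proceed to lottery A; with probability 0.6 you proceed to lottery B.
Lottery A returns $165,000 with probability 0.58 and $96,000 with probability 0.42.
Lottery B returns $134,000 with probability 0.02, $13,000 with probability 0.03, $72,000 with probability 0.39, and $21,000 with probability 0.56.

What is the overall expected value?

$80,154

EV(A) = 0.58 × 165000 + 0.42 × 96000 = 95700 + 40320 = 136020
EV(B) = 0.02 × 134000 + 0.03 × 13000 + 0.39 × 72000 + 0.56 × 21000 = 2680 + 390 + 28080 + 11760 = 42910
Overall = 0.4 × 136020 + 0.6 × 42910 = 54408 + 25746 = 80154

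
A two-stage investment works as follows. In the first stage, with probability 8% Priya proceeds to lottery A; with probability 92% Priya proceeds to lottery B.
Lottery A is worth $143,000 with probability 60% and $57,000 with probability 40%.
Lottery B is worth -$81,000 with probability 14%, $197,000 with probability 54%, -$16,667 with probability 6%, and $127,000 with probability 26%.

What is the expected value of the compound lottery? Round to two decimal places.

EV(A) = 0.6 × 143000 + 0.4 × 57000 = 85800 + 22800 = 108600
EV(B) = 0.14 × (-81000) + 0.54 × 197000 + 0.06 × (-16667) + 0.26 × 127000 = -11340 + 106380 − 1000.02 + 33020 = 127059.98
Overall = 0.08 × 108600 + 0.92 × 127059.98 = 8688 + 116895.1816 = 125583.1816

$125,583.18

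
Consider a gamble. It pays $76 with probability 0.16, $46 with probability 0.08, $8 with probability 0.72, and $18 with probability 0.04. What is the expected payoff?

$22.32

EV = 0.16 × 76 + 0.08 × 46 + 0.72 × 8 + 0.04 × 18 = 12.16 + 3.68 + 5.76 + 0.72 = 22.32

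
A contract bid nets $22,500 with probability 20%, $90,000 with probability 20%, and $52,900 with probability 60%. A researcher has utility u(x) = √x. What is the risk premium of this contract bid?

$2,256

E[u] = 0.2·√22500 + 0.2·√90000 + 0.6·√52900 = 0.2·150 + 0.2·300 + 0.6·230 = 228
CE = (228)² = 51984
Risk premium = EV − CE = 54240 − 51984 = 2256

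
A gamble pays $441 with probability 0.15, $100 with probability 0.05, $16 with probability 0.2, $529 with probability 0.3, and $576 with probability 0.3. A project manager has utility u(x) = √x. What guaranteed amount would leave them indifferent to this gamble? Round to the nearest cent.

E[u] = 0.15·√441 + 0.05·√100 + 0.2·√16 + 0.3·√529 + 0.3·√576 = 0.15·21 + 0.05·10 + 0.2·4 + 0.3·23 + 0.3·24 = 18.55
CE = (18.55)² = 344.1025

$344.10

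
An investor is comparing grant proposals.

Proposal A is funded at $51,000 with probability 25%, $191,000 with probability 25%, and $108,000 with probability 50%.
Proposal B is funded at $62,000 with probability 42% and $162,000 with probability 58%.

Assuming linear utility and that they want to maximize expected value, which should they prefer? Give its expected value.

Proposal A = 0.25 × 51000 + 0.25 × 191000 + 0.5 × 108000 = 12750 + 47750 + 54000 = 114500
Proposal B = 0.42 × 62000 + 0.58 × 162000 = 26040 + 93960 = 120000

Proposal B ($120,000)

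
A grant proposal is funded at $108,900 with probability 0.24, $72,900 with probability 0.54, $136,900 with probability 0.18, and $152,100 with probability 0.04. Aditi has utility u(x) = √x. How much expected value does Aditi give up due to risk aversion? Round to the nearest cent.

E[u] = 0.24·√108900 + 0.54·√72900 + 0.18·√136900 + 0.04·√152100 = 0.24·330 + 0.54·270 + 0.18·370 + 0.04·390 = 307.2
CE = (307.2)² = 94371.84
Risk premium = EV − CE = 96228 − 94371.84 = 1856.16

$1,856.16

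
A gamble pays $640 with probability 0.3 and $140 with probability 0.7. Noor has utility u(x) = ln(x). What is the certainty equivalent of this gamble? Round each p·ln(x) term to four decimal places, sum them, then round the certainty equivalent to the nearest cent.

$220.85

E[u] = 0.3·ln(640) + 0.7·ln(140) = 1.9384 + 3.4591 = 5.3975
CE = e^5.3975 ≈ 220.85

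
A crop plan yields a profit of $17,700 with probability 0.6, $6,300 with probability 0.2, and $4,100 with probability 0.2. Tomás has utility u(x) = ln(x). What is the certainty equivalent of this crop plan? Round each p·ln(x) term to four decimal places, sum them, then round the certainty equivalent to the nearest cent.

E[u] = 0.6·ln(17700) + 0.2·ln(6300) + 0.2·ln(4100) = 5.8688 + 1.7497 + 1.6637 = 9.2822
CE = e^9.2822 ≈ 10745.05

$10,745.05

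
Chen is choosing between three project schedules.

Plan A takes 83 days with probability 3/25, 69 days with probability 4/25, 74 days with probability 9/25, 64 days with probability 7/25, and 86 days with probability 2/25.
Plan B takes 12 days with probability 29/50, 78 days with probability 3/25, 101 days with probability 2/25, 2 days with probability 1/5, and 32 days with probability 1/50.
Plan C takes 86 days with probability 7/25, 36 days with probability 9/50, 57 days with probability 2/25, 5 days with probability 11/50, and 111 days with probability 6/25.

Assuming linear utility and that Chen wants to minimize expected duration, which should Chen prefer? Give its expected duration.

Plan A = 3/25 × 83 + 4/25 × 69 + 9/25 × 74 + 7/25 × 64 + 2/25 × 86 = 9.96 + 11.04 + 26.64 + 17.92 + 6.88 = 72.44
Plan B = 29/50 × 12 + 3/25 × 78 + 2/25 × 101 + 1/5 × 2 + 1/50 × 32 = 6.96 + 9.36 + 8.08 + 0.4 + 0.64 = 25.44
Plan C = 7/25 × 86 + 9/50 × 36 + 2/25 × 57 + 11/50 × 5 + 6/25 × 111 = 24.08 + 6.48 + 4.56 + 1.1 + 26.64 = 62.86

Plan B (25.44 days)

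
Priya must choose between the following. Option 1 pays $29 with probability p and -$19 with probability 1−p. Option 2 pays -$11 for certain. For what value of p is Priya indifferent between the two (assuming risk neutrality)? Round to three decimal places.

p·29 + (1−p)·(-19) = -11
48p − 19 = -11
p = (-11 + 19) / 48

p = 0.167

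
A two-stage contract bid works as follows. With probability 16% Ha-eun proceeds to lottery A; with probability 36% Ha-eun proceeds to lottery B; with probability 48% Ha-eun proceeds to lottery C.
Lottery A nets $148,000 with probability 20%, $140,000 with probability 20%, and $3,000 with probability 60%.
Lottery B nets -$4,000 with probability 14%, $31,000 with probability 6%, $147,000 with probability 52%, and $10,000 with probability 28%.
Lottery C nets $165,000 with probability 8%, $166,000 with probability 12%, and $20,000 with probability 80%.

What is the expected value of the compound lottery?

$62,076

EV(A) = 0.2 × 148000 + 0.2 × 140000 + 0.6 × 3000 = 29600 + 28000 + 1800 = 59400
EV(B) = 0.14 × (-4000) + 0.06 × 31000 + 0.52 × 147000 + 0.28 × 10000 = -560 + 1860 + 76440 + 2800 = 80540
EV(C) = 0.08 × 165000 + 0.12 × 166000 + 0.8 × 20000 = 13200 + 19920 + 16000 = 49120
Overall = 0.16 × 59400 + 0.36 × 80540 + 0.48 × 49120 = 9504 + 28994.4 + 23577.6 = 62076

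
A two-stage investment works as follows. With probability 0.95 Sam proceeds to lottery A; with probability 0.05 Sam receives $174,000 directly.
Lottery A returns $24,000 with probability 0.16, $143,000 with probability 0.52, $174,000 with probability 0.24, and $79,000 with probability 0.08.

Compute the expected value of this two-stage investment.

EV(A) = 0.16 × 24000 + 0.52 × 143000 + 0.24 × 174000 + 0.08 × 79000 = 3840 + 74360 + 41760 + 6320 = 126280
Branch B: 174000 (certain)
Overall = 0.95 × 126280 + 0.05 × 174000 = 119966 + 8700 = 128666

$128,666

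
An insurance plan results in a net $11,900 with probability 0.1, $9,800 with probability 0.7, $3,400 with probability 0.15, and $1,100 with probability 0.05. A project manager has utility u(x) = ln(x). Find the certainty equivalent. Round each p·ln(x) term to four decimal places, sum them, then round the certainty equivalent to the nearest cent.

E[u] = 0.1·ln(11900) + 0.7·ln(9800) + 0.15·ln(3400) + 0.05·ln(1100) = 0.9384 + 6.4331 + 1.2197 + 0.3502 = 8.9414
CE = e^8.9414 ≈ 7641.89

$7,641.89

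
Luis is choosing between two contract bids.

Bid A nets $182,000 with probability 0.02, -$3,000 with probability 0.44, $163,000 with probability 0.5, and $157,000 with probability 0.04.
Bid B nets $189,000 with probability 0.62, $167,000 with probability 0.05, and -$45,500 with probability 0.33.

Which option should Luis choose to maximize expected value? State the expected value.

Bid A = 0.02 × 182000 + 0.44 × (-3000) + 0.5 × 163000 + 0.04 × 157000 = 3640 − 1320 + 81500 + 6280 = 90100
Bid B = 0.62 × 189000 + 0.05 × 167000 + 0.33 × (-45500) = 117180 + 8350 − 15015 = 110515

Bid B ($110,515)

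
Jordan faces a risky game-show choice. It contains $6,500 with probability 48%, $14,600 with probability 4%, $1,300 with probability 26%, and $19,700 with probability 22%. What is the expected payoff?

$8,376

EV = 0.48 × 6500 + 0.04 × 14600 + 0.26 × 1300 + 0.22 × 19700 = 3120 + 584 + 338 + 4334 = 8376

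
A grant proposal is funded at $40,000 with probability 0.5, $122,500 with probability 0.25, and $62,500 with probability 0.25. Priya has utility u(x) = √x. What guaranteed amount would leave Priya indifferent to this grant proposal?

E[u] = 0.5·√40000 + 0.25·√122500 + 0.25·√62500 = 0.5·200 + 0.25·350 + 0.25·250 = 250
CE = (250)² = 62500

$62,500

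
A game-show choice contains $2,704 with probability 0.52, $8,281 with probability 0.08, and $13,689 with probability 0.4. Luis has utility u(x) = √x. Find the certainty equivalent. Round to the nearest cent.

E[u] = 0.52·√2704 + 0.08·√8281 + 0.4·√13689 = 0.52·52 + 0.08·91 + 0.4·117 = 81.12
CE = (81.12)² = 6580.4544

$6,580.45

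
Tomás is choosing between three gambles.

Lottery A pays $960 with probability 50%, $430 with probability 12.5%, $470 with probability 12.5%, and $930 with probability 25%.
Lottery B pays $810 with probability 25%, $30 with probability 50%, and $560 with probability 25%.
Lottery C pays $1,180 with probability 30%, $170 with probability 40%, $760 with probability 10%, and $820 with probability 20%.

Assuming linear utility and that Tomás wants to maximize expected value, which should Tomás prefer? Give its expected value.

Lottery A ($825)

Lottery A = 0.5 × 960 + 0.125 × 430 + 0.125 × 470 + 0.25 × 930 = 480 + 53.75 + 58.75 + 232.5 = 825
Lottery B = 0.25 × 810 + 0.5 × 30 + 0.25 × 560 = 202.5 + 15 + 140 = 357.5
Lottery C = 0.3 × 1180 + 0.4 × 170 + 0.1 × 760 + 0.2 × 820 = 354 + 68 + 76 + 164 = 662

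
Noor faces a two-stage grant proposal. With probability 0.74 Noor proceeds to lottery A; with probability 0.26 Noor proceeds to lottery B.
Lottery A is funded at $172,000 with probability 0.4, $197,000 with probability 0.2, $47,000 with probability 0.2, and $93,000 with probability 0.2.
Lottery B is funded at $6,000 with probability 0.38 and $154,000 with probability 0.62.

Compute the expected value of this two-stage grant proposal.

$126,205.60

EV(A) = 0.4 × 172000 + 0.2 × 197000 + 0.2 × 47000 + 0.2 × 93000 = 68800 + 39400 + 9400 + 18600 = 136200
EV(B) = 0.38 × 6000 + 0.62 × 154000 = 2280 + 95480 = 97760
Overall = 0.74 × 136200 + 0.26 × 97760 = 100788 + 25417.6 = 126205.6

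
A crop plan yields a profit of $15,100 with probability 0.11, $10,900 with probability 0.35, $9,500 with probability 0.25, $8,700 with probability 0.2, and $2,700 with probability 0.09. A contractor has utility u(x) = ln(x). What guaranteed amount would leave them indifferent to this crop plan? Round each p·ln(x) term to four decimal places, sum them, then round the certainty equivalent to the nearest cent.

$9,204.06

E[u] = 0.11·ln(15100) + 0.35·ln(10900) + 0.25·ln(9500) + 0.2·ln(8700) + 0.09·ln(2700) = 1.0585 + 3.2538 + 2.2898 + 1.8142 + 0.7111 = 9.1274
CE = e^9.1274 ≈ 9204.06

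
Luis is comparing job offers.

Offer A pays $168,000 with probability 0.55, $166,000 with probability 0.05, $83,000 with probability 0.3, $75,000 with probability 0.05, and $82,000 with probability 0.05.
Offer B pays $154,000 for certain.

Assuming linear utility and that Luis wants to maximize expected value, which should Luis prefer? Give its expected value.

Offer A = 0.55 × 168000 + 0.05 × 166000 + 0.3 × 83000 + 0.05 × 75000 + 0.05 × 82000 = 92400 + 8300 + 24900 + 3750 + 4100 = 133450
Offer B: 154000 (certain)

Offer B ($154,000)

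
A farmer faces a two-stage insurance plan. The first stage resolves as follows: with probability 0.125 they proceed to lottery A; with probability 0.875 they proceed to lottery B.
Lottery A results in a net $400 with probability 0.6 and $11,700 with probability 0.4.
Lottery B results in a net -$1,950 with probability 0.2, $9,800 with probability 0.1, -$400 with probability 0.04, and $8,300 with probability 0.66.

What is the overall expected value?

EV(A) = 0.6 × 400 + 0.4 × 11700 = 240 + 4680 = 4920
EV(B) = 0.2 × (-1950) + 0.1 × 9800 + 0.04 × (-400) + 0.66 × 8300 = -390 + 980 − 16 + 5478 = 6052
Overall = 0.125 × 4920 + 0.875 × 6052 = 615 + 5295.5 = 5910.5

$5,910.50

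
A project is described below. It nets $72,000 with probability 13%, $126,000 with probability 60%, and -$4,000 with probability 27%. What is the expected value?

$83,880

EV = 0.13 × 72000 + 0.6 × 126000 + 0.27 × (-4000) = 9360 + 75600 − 1080 = 83880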